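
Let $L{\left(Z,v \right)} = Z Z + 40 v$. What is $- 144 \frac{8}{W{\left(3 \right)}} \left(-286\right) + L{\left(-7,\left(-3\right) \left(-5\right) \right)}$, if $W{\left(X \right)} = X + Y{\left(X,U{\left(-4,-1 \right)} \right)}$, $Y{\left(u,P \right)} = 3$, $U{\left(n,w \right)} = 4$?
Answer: $55561$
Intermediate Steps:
$W{\left(X \right)} = 3 + X$ ($W{\left(X \right)} = X + 3 = 3 + X$)
$L{\left(Z,v \right)} = Z^{2} + 40 v$
$- 144 \frac{8}{W{\left(3 \right)}} \left(-286\right) + L{\left(-7,\left(-3\right) \left(-5\right) \right)} = - 144 \frac{8}{3 + 3} \left(-286\right) + \left(\left(-7\right)^{2} + 40 \left(\left(-3\right) \left(-5\right)\right)\right) = - 144 \cdot \frac{8}{6} \left(-286\right) + \left(49 + 40 \cdot 15\right) = - 144 \cdot 8 \cdot \frac{1}{6} \left(-286\right) + \left(49 + 600\right) = \left(-144\right) \frac{4}{3} \left(-286\right) + 649 = \left(-192\right) \left(-286\right) + 649 = 54912 + 649 = 55561$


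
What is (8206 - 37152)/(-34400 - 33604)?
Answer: 14473/34002 ≈ 0.42565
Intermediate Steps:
(8206 - 37152)/(-34400 - 33604) = -28946/(-68004) = -28946*(-1/68004) = 14473/34002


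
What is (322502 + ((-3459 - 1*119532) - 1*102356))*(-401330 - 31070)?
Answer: -42009822000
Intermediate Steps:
(322502 + ((-3459 - 1*119532) - 1*102356))*(-401330 - 31070) = (322502 + ((-3459 - 119532) - 102356))*(-432400) = (322502 + (-122991 - 102356))*(-432400) = (322502 - 225347)*(-432400) = 97155*(-432400) = -42009822000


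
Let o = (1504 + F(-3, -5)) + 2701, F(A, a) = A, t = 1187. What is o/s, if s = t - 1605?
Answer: -191/19 ≈ -10.053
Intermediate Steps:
o = 4202 (o = (1504 - 3) + 2701 = 1501 + 2701 = 4202)
s = -418 (s = 1187 - 1605 = -418)
o/s = 4202/(-418) = 4202*(-1/418) = -191/19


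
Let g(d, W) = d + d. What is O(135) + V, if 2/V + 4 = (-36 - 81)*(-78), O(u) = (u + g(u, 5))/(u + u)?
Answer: 13685/9122 ≈ 1.5002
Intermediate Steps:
g(d, W) = 2*d
O(u) = 3/2 (O(u) = (u + 2*u)/(u + u) = (3*u)/((2*u)) = (3*u)*(1/(2*u)) = 3/2)
V = 1/4561 (V = 2/(-4 + (-36 - 81)*(-78)) = 2/(-4 - 117*(-78)) = 2/(-4 + 9126) = 2/9122 = 2*(1/9122) = 1/4561 ≈ 0.00021925)
O(135) + V = 3/2 + 1/4561 = 13685/9122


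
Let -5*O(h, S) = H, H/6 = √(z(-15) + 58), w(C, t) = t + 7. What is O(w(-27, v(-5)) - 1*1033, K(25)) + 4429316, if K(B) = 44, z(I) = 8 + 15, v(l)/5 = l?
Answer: 22146526/5 ≈ 4.4293e+6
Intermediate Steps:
v(l) = 5*l
z(I) = 23
w(C, t) = 7 + t
H = 54 (H = 6*√(23 + 58) = 6*√81 = 6*9 = 54)
O(h, S) = -54/5 (O(h, S) = -⅕*54 = -54/5)
O(w(-27, v(-5)) - 1*1033, K(25)) + 4429316 = -54/5 + 4429316 = 22146526/5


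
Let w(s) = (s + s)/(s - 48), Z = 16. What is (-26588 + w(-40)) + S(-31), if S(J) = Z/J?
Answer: -9066374/341 ≈ -26588.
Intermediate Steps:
S(J) = 16/J
w(s) = 2*s/(-48 + s) (w(s) = (2*s)/(-48 + s) = 2*s/(-48 + s))
(-26588 + w(-40)) + S(-31) = (-26588 + 2*(-40)/(-48 - 40)) + 16/(-31) = (-26588 + 2*(-40)/(-88)) + 16*(-1/31) = (-26588 + 2*(-40)*(-1/88)) - 16/31 = (-26588 + 10/11) - 16/31 = -292458/11 - 16/31 = -9066374/341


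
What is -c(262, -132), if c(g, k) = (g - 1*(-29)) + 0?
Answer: -291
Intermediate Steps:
c(g, k) = 29 + g (c(g, k) = (g + 29) + 0 = (29 + g) + 0 = 29 + g)
-c(262, -132) = -(29 + 262) = -1*291 = -291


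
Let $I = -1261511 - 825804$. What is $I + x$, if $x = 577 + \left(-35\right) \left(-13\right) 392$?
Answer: $-1908378$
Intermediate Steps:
$x = 178937$ ($x = 577 + 455 \cdot 392 = 577 + 178360 = 178937$)
$I = -2087315$
$I + x = -2087315 + 178937 = -1908378$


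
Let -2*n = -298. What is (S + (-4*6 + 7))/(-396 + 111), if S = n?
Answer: -44/95 ≈ -0.46316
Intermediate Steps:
n = 149 (n = -½*(-298) = 149)
S = 149
(S + (-4*6 + 7))/(-396 + 111) = (149 + (-4*6 + 7))/(-396 + 111) = (149 + (-24 + 7))/(-285) = (149 - 17)*(-1/285) = 132*(-1/285) = -44/95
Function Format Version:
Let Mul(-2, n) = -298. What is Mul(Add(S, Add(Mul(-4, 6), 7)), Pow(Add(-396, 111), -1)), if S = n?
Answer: Rational(-44, 95) ≈ -0.46316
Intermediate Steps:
n = 149 (n = Mul(Rational(-1, 2), -298) = 149)
S = 149
Mul(Add(S, Add(Mul(-4, 6), 7)), Pow(Add(-396, 111), -1)) = Mul(Add(149, Add(Mul(-4, 6), 7)), Pow(Add(-396, 111), -1)) = Mul(Add(149, Add(-24, 7)), Pow(-285, -1)) = Mul(Add(149, -17), Rational(-1, 285)) = Mul(132, Rational(-1, 285)) = Rational(-44, 95)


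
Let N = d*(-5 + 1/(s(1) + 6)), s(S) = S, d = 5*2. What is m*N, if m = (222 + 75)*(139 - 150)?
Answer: 1110780/7 ≈ 1.5868e+5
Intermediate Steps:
d = 10
m = -3267 (m = 297*(-11) = -3267)
N = -340/7 (N = 10*(-5 + 1/(1 + 6)) = 10*(-5 + 1/7) = 10*(-5 + ⅐) = 10*(-34/7) = -340/7 ≈ -48.571)
m*N = -3267*(-340/7) = 1110780/7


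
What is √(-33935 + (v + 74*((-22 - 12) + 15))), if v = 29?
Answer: 4*I*√2207 ≈ 187.91*I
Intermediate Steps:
√(-33935 + (v + 74*((-22 - 12) + 15))) = √(-33935 + (29 + 74*((-22 - 12) + 15))) = √(-33935 + (29 + 74*(-34 + 15))) = √(-33935 + (29 + 74*(-19))) = √(-33935 + (29 - 1406)) = √(-33935 - 1377) = √(-35312) = 4*I*√2207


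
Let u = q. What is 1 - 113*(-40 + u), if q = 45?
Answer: -564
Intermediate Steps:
u = 45
1 - 113*(-40 + u) = 1 - 113*(-40 + 45) = 1 - 113*5 = 1 - 565 = -564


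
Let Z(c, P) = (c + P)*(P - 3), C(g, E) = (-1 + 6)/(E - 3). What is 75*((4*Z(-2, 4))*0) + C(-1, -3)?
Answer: -⅚ ≈ -0.83333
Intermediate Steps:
C(g, E) = 5/(-3 + E)
Z(c, P) = (-3 + P)*(P + c) (Z(c, P) = (P + c)*(-3 + P) = (-3 + P)*(P + c))
75*((4*Z(-2, 4))*0) + C(-1, -3) = 75*((4*(4² - 3*4 - 3*(-2) + 4*(-2)))*0) + 5/(-3 - 3) = 75*((4*(16 - 12 + 6 - 8))*0) + 5/(-6) = 75*((4*2)*0) + 5*(-⅙) = 75*(8*0) - ⅚ = 75*0 - ⅚ = 0 - ⅚ = -⅚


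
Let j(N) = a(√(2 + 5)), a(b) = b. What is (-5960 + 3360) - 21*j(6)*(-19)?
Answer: -2600 + 399*√7 ≈ -1544.3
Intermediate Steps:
j(N) = √7 (j(N) = √(2 + 5) = √7)
(-5960 + 3360) - 21*j(6)*(-19) = (-5960 + 3360) - 21*√7*(-19) = -2600 + 399*√7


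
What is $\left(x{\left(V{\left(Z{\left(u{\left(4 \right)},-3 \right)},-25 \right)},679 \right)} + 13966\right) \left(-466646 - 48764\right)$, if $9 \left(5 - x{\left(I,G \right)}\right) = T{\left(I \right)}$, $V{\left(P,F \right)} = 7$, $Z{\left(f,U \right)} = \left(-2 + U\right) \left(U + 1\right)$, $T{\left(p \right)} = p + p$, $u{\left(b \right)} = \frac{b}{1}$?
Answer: $- \frac{64799922250}{9} \approx -7.2 \cdot 10^{9}$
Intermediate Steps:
$u{\left(b \right)} = b$ ($u{\left(b \right)} = b 1 = b$)
$T{\left(p \right)} = 2 p$
$Z{\left(f,U \right)} = \left(1 + U\right) \left(-2 + U\right)$ ($Z{\left(f,U \right)} = \left(-2 + U\right) \left(1 + U\right) = \left(1 + U\right) \left(-2 + U\right)$)
$x{\left(I,G \right)} = 5 - \frac{2 I}{9}$
$\left(x{\left(V{\left(Z{\left(u{\left(4 \right)},-3 \right)},-25 \right)},679 \right)} + 13966\right) \left(-466646 - 48764\right) = \left(\left(5 - \frac{14}{9}\right) + 13966\right) \left(-466646 - 48764\right) = \left(\left(5 - \frac{14}{9}\right) + 13966\right) \left(-515410\right) = \left(\frac{31}{9} + 13966\right) \left(-515410\right) = \frac{125725}{9} \left(-515410\right) = - \frac{64799922250}{9}$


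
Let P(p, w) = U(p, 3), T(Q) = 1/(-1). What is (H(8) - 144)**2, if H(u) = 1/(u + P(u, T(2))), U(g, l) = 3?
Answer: 2505889/121 ≈ 20710.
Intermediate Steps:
T(Q) = -1
P(p, w) = 3
H(u) = 1/(3 + u) (H(u) = 1/(u + 3) = 1/(3 + u))
(H(8) - 144)**2 = (1/(3 + 8) - 144)**2 = (1/11 - 144)**2 = (-1583/11)**2 = 2505889/121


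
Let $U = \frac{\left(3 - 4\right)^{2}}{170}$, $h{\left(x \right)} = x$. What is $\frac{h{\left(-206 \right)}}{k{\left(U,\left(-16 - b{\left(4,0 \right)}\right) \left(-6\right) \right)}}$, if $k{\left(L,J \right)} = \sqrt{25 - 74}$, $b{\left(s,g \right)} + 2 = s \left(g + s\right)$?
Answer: $\frac{206 i}{7} \approx 29.429 i$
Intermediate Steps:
$b{\left(s,g \right)} = -2 + s \left(g + s\right)$
$U = \frac{1}{170}$ ($U = \left(-1\right)^{2} \cdot \frac{1}{170} = 1 \cdot \frac{1}{170} = \frac{1}{170} \approx 0.0058824$)
$k{\left(L,J \right)} = 7 i$ ($k{\left(L,J \right)} = \sqrt{-49} = 7 i$)
$\frac{h{\left(-206 \right)}}{k{\left(U,\left(-16 - b{\left(4,0 \right)}\right) \left(-6\right) \right)}} = - \frac{206}{7 i} = - 206 \left(- \frac{i}{7}\right) = \frac{206 i}{7}$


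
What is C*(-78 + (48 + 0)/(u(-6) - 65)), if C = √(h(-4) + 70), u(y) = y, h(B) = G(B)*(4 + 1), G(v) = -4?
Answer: -27930*√2/71 ≈ -556.32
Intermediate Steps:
h(B) = -20 (h(B) = -4*(4 + 1) = -4*5 = -20)
C = 5*√2 (C = √(-20 + 70) = √50 = 5*√2 ≈ 7.0711)
C*(-78 + (48 + 0)/(u(-6) - 65)) = (5*√2)*(-78 + (48 + 0)/(-6 - 65)) = (5*√2)*(-78 + 48/(-71)) = (5*√2)*(-78 + 48*(-1/71)) = (5*√2)*(-78 - 48/71) = (5*√2)*(-5586/71) = -27930*√2/71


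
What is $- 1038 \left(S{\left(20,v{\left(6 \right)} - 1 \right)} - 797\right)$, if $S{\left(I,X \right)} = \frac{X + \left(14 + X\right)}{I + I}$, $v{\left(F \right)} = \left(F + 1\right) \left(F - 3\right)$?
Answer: $\frac{8258847}{10} \approx 8.2589 \cdot 10^{5}$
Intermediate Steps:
$v{\left(F \right)} = \left(1 + F\right) \left(-3 + F\right)$
$S{\left(I,X \right)} = \frac{14 + 2 X}{2 I}$
$- 1038 \left(S{\left(20,v{\left(6 \right)} - 1 \right)} - 797\right) = - 1038 \left(\frac{7 - -20}{20} - 797\right) = - 1038 \left(\frac{7 + \left(21 - 1\right)}{20} - 797\right) = - 1038 \left(\frac{7 + 20}{20} - 797\right) = - 1038 \left(\frac{1}{20} \cdot 27 - 797\right) = - 1038 \left(\frac{27}{20} - 797\right) = \left(-1038\right) \left(- \frac{15913}{20}\right) = \frac{8258847}{10}$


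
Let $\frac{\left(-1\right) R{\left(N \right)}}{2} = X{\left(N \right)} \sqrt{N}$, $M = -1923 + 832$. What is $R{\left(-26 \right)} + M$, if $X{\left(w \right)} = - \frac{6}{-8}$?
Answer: $-1091 - \frac{3 i \sqrt{26}}{2} \approx -1091.0 - 7.6485 i$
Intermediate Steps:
$X{\left(w \right)} = \frac{3}{4}$ ($X{\left(w \right)} = \left(-6\right) \left(- \frac{1}{8}\right) = \frac{3}{4}$)
$M = -1091$
$R{\left(N \right)} = - \frac{3 \sqrt{N}}{2}$ ($R{\left(N \right)} = - 2 \frac{3 \sqrt{N}}{4} = - \frac{3 \sqrt{N}}{2}$)
$R{\left(-26 \right)} + M = - \frac{3 \sqrt{-26}}{2} - 1091 = - \frac{3 i \sqrt{26}}{2} - 1091 = -1091 - \frac{3 i \sqrt{26}}{2}$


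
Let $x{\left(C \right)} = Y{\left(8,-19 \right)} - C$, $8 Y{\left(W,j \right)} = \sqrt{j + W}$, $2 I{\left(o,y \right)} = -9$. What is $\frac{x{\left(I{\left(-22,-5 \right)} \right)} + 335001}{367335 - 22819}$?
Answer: $\frac{670011}{689032} + \frac{i \sqrt{11}}{2756128} \approx 0.97239 + 1.2034 \cdot 10^{-6} i$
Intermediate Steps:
$I{\left(o,y \right)} = - \frac{9}{2}$ ($I{\left(o,y \right)} = \frac{1}{2} \left(-9\right) = - \frac{9}{2}$)
$Y{\left(W,j \right)} = \frac{\sqrt{W + j}}{8}$ ($Y{\left(W,j \right)} = \frac{\sqrt{j + W}}{8} = \frac{\sqrt{W + j}}{8}$)
$x{\left(C \right)} = - C + \frac{i \sqrt{11}}{8}$ ($x{\left(C \right)} = \frac{\sqrt{8 - 19}}{8} - C = \frac{\sqrt{-11}}{8} - C = \frac{i \sqrt{11}}{8} - C = - C + \frac{i \sqrt{11}}{8}$)
$\frac{x{\left(I{\left(-22,-5 \right)} \right)} + 335001}{367335 - 22819} = \frac{\left(\left(-1\right) \left(- \frac{9}{2}\right) + \frac{i \sqrt{11}}{8}\right) + 335001}{367335 - 22819} = \frac{\left(\frac{9}{2} + \frac{i \sqrt{11}}{8}\right) + 335001}{367335 - 22819} = \frac{\frac{670011}{2} + \frac{i \sqrt{11}}{8}}{344516} = \left(\frac{670011}{2} + \frac{i \sqrt{11}}{8}\right) \frac{1}{344516} = \frac{670011}{689032} + \frac{i \sqrt{11}}{2756128}$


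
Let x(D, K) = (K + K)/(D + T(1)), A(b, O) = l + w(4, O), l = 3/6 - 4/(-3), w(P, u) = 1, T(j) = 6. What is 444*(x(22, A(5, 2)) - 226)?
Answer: -701779/7 ≈ -1.0025e+5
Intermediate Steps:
l = 11/6 (l = 3*(⅙) - 4*(-⅓) = ½ + 4/3 = 11/6 ≈ 1.8333)
A(b, O) = 17/6 (A(b, O) = 11/6 + 1 = 17/6)
x(D, K) = 2*K/(6 + D) (x(D, K) = (K + K)/(D + 6) = (2*K)/(6 + D) = 2*K/(6 + D))
444*(x(22, A(5, 2)) - 226) = 444*(2*(17/6)/(6 + 22) - 226) = 444*(2*(17/6)/28 - 226) = 444*(2*(17/6)*(1/28) - 226) = 444*(17/84 - 226) = 444*(-18967/84) = -701779/7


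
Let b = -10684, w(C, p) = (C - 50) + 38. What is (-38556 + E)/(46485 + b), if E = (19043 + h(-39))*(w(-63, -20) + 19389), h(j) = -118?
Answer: 365478894/35801 ≈ 10209.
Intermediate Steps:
w(C, p) = -12 + C (w(C, p) = (-50 + C) + 38 = -12 + C)
E = 365517450 (E = (19043 - 118)*((-12 - 63) + 19389) = 18925*(-75 + 19389) = 18925*19314 = 365517450)
(-38556 + E)/(46485 + b) = (-38556 + 365517450)/(46485 - 10684) = 365478894/35801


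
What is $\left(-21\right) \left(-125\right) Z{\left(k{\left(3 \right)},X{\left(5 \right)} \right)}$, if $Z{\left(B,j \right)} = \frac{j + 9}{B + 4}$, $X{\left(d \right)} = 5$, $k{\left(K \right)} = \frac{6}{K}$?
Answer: $6125$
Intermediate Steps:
$Z{\left(B,j \right)} = \frac{9 + j}{4 + B}$
$\left(-21\right) \left(-125\right) Z{\left(k{\left(3 \right)},X{\left(5 \right)} \right)} = \left(-21\right) \left(-125\right) \frac{9 + 5}{4 + \frac{6}{3}} = 2625 \frac{1}{4 + 6 \cdot \frac{1}{3}} \cdot 14 = 2625 \frac{1}{4 + 2} \cdot 14 = 2625 \cdot \frac{1}{6} \cdot 14 = 2625 \cdot \frac{7}{3} = 6125$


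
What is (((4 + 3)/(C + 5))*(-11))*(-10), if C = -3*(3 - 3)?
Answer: 154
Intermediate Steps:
C = 0 (C = -3*0 = 0)
(((4 + 3)/(C + 5))*(-11))*(-10) = (((4 + 3)/(0 + 5))*(-11))*(-10) = ((7/5)*(-11))*(-10) = -77/5*(-10) = 154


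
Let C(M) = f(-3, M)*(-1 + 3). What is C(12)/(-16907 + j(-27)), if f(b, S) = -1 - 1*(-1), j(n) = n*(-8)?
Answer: 0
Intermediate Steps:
j(n) = -8*n
f(b, S) = 0 (f(b, S) = -1 + 1 = 0)
C(M) = 0 (C(M) = 0*(-1 + 3) = 0*2 = 0)
C(12)/(-16907 + j(-27)) = 0/(-16907 - 8*(-27)) = 0/(-16907 + 216) = 0/(-16691) = 0*(-1/16691) = 0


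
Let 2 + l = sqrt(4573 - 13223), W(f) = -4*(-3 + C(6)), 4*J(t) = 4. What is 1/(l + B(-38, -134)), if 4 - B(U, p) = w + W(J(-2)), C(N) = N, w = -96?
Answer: 11/2075 - I*sqrt(346)/4150 ≈ 0.0053012 - 0.0044822*I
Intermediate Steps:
J(t) = 1 (J(t) = (1/4)*4 = 1)
W(f) = -12 (W(f) = -4*(-3 + 6) = -4*3 = -12)
B(U, p) = 112 (B(U, p) = 4 - (-96 - 12) = 4 - 1*(-108) = 4 + 108 = 112)
l = -2 + 5*I*sqrt(346) (l = -2 + sqrt(4573 - 13223) = -2 + sqrt(-8650) = -2 + 5*I*sqrt(346) ≈ -2.0 + 93.005*I)
1/(l + B(-38, -134)) = 1/((-2 + 5*I*sqrt(346)) + 112) = 1/(110 + 5*I*sqrt(346))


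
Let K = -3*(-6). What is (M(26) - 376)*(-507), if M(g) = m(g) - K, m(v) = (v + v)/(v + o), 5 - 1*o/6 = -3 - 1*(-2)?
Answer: 6179316/31 ≈ 1.9933e+5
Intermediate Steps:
K = 18
o = 36 (o = 30 - 6*(-3 - 1*(-2)) = 30 - 6*(-3 + 2) = 30 - 6*(-1) = 30 + 6 = 36)
m(v) = 2*v/(36 + v) (m(v) = (v + v)/(v + 36) = (2*v)/(36 + v) = 2*v/(36 + v))
M(g) = -18 + 2*g/(36 + g) (M(g) = 2*g/(36 + g) - 1*18 = 2*g/(36 + g) - 18 = -18 + 2*g/(36 + g))
(M(26) - 376)*(-507) = (8*(-81 - 2*26)/(36 + 26) - 376)*(-507) = (8*(-81 - 52)/62 - 376)*(-507) = (8*(1/62)*(-133) - 376)*(-507) = (-532/31 - 376)*(-507) = -12188/31*(-507) = 6179316/31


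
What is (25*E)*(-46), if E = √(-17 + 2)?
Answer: -1150*I*√15 ≈ -4453.9*I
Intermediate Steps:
E = I*√15 (E = √(-15) = I*√15 ≈ 3.873*I)
(25*E)*(-46) = (25*(I*√15))*(-46) = (25*I*√15)*(-46) = -1150*I*√15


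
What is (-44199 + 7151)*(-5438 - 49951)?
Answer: 2052051672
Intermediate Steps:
(-44199 + 7151)*(-5438 - 49951) = -37048*(-55389) = 2052051672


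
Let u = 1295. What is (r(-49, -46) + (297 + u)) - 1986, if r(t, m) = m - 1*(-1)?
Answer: -439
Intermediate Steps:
r(t, m) = 1 + m (r(t, m) = m + 1 = 1 + m)
(r(-49, -46) + (297 + u)) - 1986 = ((1 - 46) + (297 + 1295)) - 1986 = (-45 + 1592) - 1986 = 1547 - 1986 = -439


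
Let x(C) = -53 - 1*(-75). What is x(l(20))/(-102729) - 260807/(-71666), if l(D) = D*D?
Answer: 2435533241/669288774 ≈ 3.6390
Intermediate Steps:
l(D) = D²
x(C) = 22 (x(C) = -53 + 75 = 22)
x(l(20))/(-102729) - 260807/(-71666) = 22/(-102729) - 260807/(-71666) = 22*(-1/102729) - 260807*(-1/71666) = -2/9339 + 260807/71666 = 2435533241/669288774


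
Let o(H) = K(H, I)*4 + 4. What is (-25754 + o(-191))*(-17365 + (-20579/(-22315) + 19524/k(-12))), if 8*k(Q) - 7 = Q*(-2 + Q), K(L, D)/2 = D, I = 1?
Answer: 331162952021288/781025 ≈ 4.2401e+8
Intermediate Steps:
K(L, D) = 2*D
k(Q) = 7/8 + Q*(-2 + Q)/8 (k(Q) = 7/8 + (Q*(-2 + Q))/8 = 7/8 + Q*(-2 + Q)/8)
o(H) = 12 (o(H) = (2*1)*4 + 4 = 2*4 + 4 = 8 + 4 = 12)
(-25754 + o(-191))*(-17365 + (-20579/(-22315) + 19524/k(-12))) = (-25754 + 12)*(-17365 + (-20579/(-22315) + 19524/(7/8 - ¼*(-12) + (⅛)*(-12)²))) = -25742*(-17365 + (-20579*(-1/22315) + 19524/(7/8 + 3 + (⅛)*144))) = -25742*(-17365 + (20579/22315 + 19524/(7/8 + 3 + 18))) = -25742*(-17365 + (20579/22315 + 19524/(175/8))) = -25742*(-17365 + (20579/22315 + 19524*(8/175))) = -25742*(-17365 + (20579/22315 + 156192/175)) = -25742*(-17365 + 697805161/781025) = -25742*(-12864693964/781025) = 331162952021288/781025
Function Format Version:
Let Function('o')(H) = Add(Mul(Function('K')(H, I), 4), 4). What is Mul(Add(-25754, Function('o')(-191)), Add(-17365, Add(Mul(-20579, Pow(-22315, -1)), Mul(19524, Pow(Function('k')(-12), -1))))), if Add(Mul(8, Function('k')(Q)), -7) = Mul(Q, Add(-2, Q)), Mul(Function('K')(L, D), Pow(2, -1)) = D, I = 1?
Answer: Rational(331162952021288, 781025) ≈ 4.2401e+8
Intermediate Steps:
Function('K')(L, D) = Mul(2, D)
Function('k')(Q) = Add(Rational(7, 8), Mul(Rational(1, 8), Q, Add(-2, Q))) (Function('k')(Q) = Add(Rational(7, 8), Mul(Rational(1, 8), Mul(Q, Add(-2, Q)))) = Add(Rational(7, 8), Mul(Rational(1, 8), Q, Add(-2, Q))))
Function('o')(H) = 12 (Function('o')(H) = Add(Mul(Mul(2, 1), 4), 4) = Add(Mul(2, 4), 4) = Add(8, 4) = 12)
Mul(Add(-25754, Function('o')(-191)), Add(-17365, Add(Mul(-20579, Pow(-22315, -1)), Mul(19524, Pow(Function('k')(-12), -1))))) = Mul(Add(-25754, 12), Add(-17365, Add(Mul(-20579, Pow(-22315, -1)), Mul(19524, Pow(Add(Rational(7, 8), Mul(Rational(-1, 4), -12), Mul(Rational(1, 8), Pow(-12, 2))), -1))))) = Mul(-25742, Add(-17365, Add(Mul(-20579, Rational(-1, 22315)), Mul(19524, Pow(Add(Rational(7, 8), 3, Mul(Rational(1, 8), 144)), -1))))) = Mul(-25742, Add(-17365, Add(Rational(20579, 22315), Mul(19524, Pow(Add(Rational(7, 8), 3, 18), -1))))) = Mul(-25742, Add(-17365, Add(Rational(20579, 22315), Mul(19524, Pow(Rational(175, 8), -1))))) = Mul(-25742, Add(-17365, Add(Rational(20579, 22315), Mul(19524, Rational(8, 175))))) = Mul(-25742, Add(-17365, Add(Rational(20579, 22315), Rational(156192, 175)))) = Mul(-25742, Add(-17365, Rational(697805161, 781025))) = Mul(-25742, Rational(-12864693964, 781025)) = Rational(331162952021288, 781025)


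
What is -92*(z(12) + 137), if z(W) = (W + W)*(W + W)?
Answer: -65596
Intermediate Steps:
z(W) = 4*W² (z(W) = (2*W)*(2*W) = 4*W²)
-92*(z(12) + 137) = -92*(4*12² + 137) = -92*(4*144 + 137) = -92*(576 + 137) = -92*713 = -65596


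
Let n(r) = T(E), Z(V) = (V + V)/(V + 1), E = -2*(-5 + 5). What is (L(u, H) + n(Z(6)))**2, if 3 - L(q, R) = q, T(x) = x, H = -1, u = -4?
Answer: 49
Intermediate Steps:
E = 0 (E = -2*0 = 0)
L(q, R) = 3 - q
Z(V) = 2*V/(1 + V) (Z(V) = (2*V)/(1 + V) = 2*V/(1 + V))
n(r) = 0
(L(u, H) + n(Z(6)))**2 = ((3 - 1*(-4)) + 0)**2 = ((3 + 4) + 0)**2 = (7 + 0)**2 = 7**2 = 49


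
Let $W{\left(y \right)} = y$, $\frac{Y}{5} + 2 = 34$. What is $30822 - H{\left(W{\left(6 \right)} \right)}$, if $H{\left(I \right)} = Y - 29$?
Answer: $30691$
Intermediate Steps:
$Y = 160$ ($Y = -10 + 5 \cdot 34 = -10 + 170 = 160$)
$H{\left(I \right)} = 131$ ($H{\left(I \right)} = 160 - 29 = 131$)
$30822 - H{\left(W{\left(6 \right)} \right)} = 30822 - 131 = 30691$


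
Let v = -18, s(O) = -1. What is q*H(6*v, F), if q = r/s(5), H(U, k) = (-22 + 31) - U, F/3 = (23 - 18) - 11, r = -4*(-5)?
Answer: -2340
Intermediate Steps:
r = 20
F = -18 (F = 3*((23 - 18) - 11) = 3*(5 - 11) = 3*(-6) = -18)
H(U, k) = 9 - U
q = -20 (q = 20/(-1) = 20*(-1) = -20)
q*H(6*v, F) = -20*(9 - 6*(-18)) = -20*(9 - 1*(-108)) = -20*(9 + 108) = -20*117 = -2340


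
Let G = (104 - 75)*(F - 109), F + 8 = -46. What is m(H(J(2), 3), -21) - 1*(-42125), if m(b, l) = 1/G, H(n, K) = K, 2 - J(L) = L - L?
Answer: 199124874/4727 ≈ 42125.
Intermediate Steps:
F = -54 (F = -8 - 46 = -54)
G = -4727 (G = (104 - 75)*(-54 - 109) = 29*(-163) = -4727)
J(L) = 2 (J(L) = 2 - (L - L) = 2 - 1*0 = 2 + 0 = 2)
m(b, l) = -1/4727 (m(b, l) = 1/(-4727) = -1/4727)
m(H(J(2), 3), -21) - 1*(-42125) = -1/4727 - 1*(-42125) = -1/4727 + 42125 = 199124874/4727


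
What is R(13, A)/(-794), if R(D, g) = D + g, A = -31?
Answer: 9/397 ≈ 0.022670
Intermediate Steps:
R(13, A)/(-794) = (13 - 31)/(-794) = -18*(-1/794) = 9/397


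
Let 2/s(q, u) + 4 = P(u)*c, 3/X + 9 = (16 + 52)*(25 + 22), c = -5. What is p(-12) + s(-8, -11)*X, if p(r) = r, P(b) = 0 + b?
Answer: -650146/54179 ≈ -12.000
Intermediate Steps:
P(b) = b
X = 3/3187 (X = 3/(-9 + (16 + 52)*(25 + 22)) = 3/(-9 + 68*47) = 3/(-9 + 3196) = 3/3187 ≈ 0.00094132)
s(q, u) = 2/(-4 - 5*u) (s(q, u) = 2/(-4 + u*(-5)) = 2/(-4 - 5*u))
p(-12) + s(-8, -11)*X = -12 - 2/(4 + 5*(-11))*(3/3187) = -12 - 2/(4 - 55)*(3/3187) = -12 - 2/(-51)*(3/3187) = -12 - 2*(-1/51)*(3/3187) = -12 + (2/51)*(3/3187) = -12 + 2/54179 = -650146/54179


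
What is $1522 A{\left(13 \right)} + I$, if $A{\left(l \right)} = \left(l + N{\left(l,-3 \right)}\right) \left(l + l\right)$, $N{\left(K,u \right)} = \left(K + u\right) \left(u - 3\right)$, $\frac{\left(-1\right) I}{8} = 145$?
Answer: $-1861044$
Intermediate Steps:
$I = -1160$ ($I = \left(-8\right) 145 = -1160$)
$N{\left(K,u \right)} = \left(-3 + u\right) \left(K + u\right)$ ($N{\left(K,u \right)} = \left(K + u\right) \left(-3 + u\right) = \left(-3 + u\right) \left(K + u\right)$)
$A{\left(l \right)} = 2 l \left(18 - 5 l\right)$ ($A{\left(l \right)} = \left(l - \left(-9 - 9 + 3 l - l \left(-3\right)\right)\right) \left(l + l\right) = \left(l + \left(9 - 3 l + 9 - 3 l\right)\right) 2 l = \left(l - \left(-18 + 6 l\right)\right) 2 l = \left(18 - 5 l\right) 2 l = 2 l \left(18 - 5 l\right)$)
$1522 A{\left(13 \right)} + I = 1522 \cdot 2 \cdot 13 \left(18 - 65\right) - 1160 = 1522 \cdot 2 \cdot 13 \left(-47\right) - 1160 = 1522 \left(-1222\right) - 1160 = -1859884 - 1160 = -1861044$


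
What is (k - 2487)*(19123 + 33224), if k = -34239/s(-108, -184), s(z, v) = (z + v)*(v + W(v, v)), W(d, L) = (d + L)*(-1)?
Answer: -6992894236059/53728 ≈ -1.3015e+8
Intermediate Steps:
W(d, L) = -L - d (W(d, L) = (L + d)*(-1) = -L - d)
s(z, v) = -v*(v + z) (s(z, v) = (z + v)*(v + (-v - v)) = (v + z)*(v - 2*v) = (v + z)*(-v) = -v*(v + z))
k = 34239/53728 (k = -34239*(-1/(184*(-1*(-184) - 1*(-108)))) = -34239*(-1/(184*(184 + 108))) = -34239/((-184*292)) = -34239/(-53728) = -34239*(-1/53728) = 34239/53728 ≈ 0.63727)
(k - 2487)*(19123 + 33224) = (34239/53728 - 2487)*(19123 + 33224) = -133587297/53728*52347 = -6992894236059/53728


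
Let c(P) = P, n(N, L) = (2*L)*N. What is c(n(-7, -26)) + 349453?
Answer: 349817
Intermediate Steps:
n(N, L) = 2*L*N
c(n(-7, -26)) + 349453 = 2*(-26)*(-7) + 349453 = 364 + 349453 = 349817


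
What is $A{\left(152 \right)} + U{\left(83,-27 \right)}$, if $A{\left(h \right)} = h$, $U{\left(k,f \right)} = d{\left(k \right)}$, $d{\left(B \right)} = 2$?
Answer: $154$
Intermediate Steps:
$U{\left(k,f \right)} = 2$
$A{\left(152 \right)} + U{\left(83,-27 \right)} = 152 + 2 = 154$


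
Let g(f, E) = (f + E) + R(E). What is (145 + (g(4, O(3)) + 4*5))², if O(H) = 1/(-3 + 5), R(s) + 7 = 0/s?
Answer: 105625/4 ≈ 26406.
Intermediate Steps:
R(s) = -7 (R(s) = -7 + 0/s = -7 + 0 = -7)
O(H) = ½ (O(H) = 1/2 = ½)
g(f, E) = -7 + E + f (g(f, E) = (f + E) - 7 = (E + f) - 7 = -7 + E + f)
(145 + (g(4, O(3)) + 4*5))² = (145 + ((-7 + ½ + 4) + 4*5))² = (145 + (-5/2 + 20))² = (145 + 35/2)² = (325/2)² = 105625/4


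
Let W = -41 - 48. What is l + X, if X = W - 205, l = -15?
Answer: -309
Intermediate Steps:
W = -89
X = -294 (X = -89 - 205 = -294)
l + X = -15 - 294 = -309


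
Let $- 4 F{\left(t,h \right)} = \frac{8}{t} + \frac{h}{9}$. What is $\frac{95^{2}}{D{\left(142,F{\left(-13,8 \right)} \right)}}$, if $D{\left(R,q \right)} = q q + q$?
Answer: $- \frac{123543225}{872} \approx -1.4168 \cdot 10^{5}$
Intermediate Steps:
$F{\left(t,h \right)} = - \frac{2}{t} - \frac{h}{36}$ ($F{\left(t,h \right)} = - \frac{\frac{8}{t} + \frac{h}{9}}{4} = - \frac{2}{t} - \frac{h}{36}$)
$D{\left(R,q \right)} = q + q^{2}$ ($D{\left(R,q \right)} = q^{2} + q = q + q^{2}$)
$\frac{95^{2}}{D{\left(142,F{\left(-13,8 \right)} \right)}} = \frac{95^{2}}{\left(- \frac{2}{-13} - \frac{2}{9}\right) \left(1 - \left(\frac{2}{9} + \frac{2}{-13}\right)\right)} = \frac{9025}{\left(\left(-2\right) \left(- \frac{1}{13}\right) - \frac{2}{9}\right) \left(1 - \frac{8}{117}\right)} = \frac{9025}{\left(\frac{2}{13} - \frac{2}{9}\right) \left(1 + \left(\frac{2}{13} - \frac{2}{9}\right)\right)} = \frac{9025}{\left(- \frac{8}{117}\right) \left(1 - \frac{8}{117}\right)} = \frac{9025}{\left(- \frac{8}{117}\right) \frac{109}{117}} = \frac{9025}{- \frac{872}{13689}} = 9025 \left(- \frac{13689}{872}\right) = - \frac{123543225}{872}$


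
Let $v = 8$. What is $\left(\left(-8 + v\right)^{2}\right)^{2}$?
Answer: $0$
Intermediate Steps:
$\left(\left(-8 + v\right)^{2}\right)^{2} = \left(\left(-8 + 8\right)^{2}\right)^{2} = \left(0^{2}\right)^{2} = 0^{2} = 0$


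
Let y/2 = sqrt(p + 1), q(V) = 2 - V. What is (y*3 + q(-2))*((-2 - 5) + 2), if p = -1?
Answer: -20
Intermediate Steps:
y = 0 (y = 2*sqrt(-1 + 1) = 2*sqrt(0) = 2*0 = 0)
(y*3 + q(-2))*((-2 - 5) + 2) = (0*3 + (2 - 1*(-2)))*((-2 - 5) + 2) = (0 + (2 + 2))*(-7 + 2) = (0 + 4)*(-5) = 4*(-5) = -20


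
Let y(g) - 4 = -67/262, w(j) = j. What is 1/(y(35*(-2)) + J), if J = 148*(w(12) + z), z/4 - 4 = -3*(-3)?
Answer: 262/2482645 ≈ 0.00010553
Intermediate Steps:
z = 52 (z = 16 + 4*(-3*(-3)) = 16 + 4*9 = 16 + 36 = 52)
y(g) = 981/262 (y(g) = 4 - 67/262 = 981/262)
J = 9472 (J = 148*(12 + 52) = 148*64 = 9472)
1/(y(35*(-2)) + J) = 1/(981/262 + 9472) = 1/(2482645/262) = 262/2482645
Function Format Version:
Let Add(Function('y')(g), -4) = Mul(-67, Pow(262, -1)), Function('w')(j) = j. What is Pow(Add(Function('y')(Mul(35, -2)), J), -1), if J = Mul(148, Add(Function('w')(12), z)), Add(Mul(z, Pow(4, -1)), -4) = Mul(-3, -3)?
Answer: Rational(262, 2482645) ≈ 0.00010553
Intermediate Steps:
z = 52 (z = Add(16, Mul(4, Mul(-3, -3))) = Add(16, Mul(4, 9)) = Add(16, 36) = 52)
Function('y')(g) = Rational(981, 262) (Function('y')(g) = Add(4, Mul(-67, Pow(262, -1))) = Add(4, Mul(-67, Rational(1, 262))) = Add(4, Rational(-67, 262)) = Rational(981, 262))
J = 9472 (J = Mul(148, Add(12, 52)) = Mul(148, 64) = 9472)
Pow(Add(Function('y')(Mul(35, -2)), J), -1) = Pow(Add(Rational(981, 262), 9472), -1) = Pow(Rational(2482645, 262), -1) = Rational(262, 2482645)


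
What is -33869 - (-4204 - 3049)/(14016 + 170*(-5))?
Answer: -445912001/13166 ≈ -33868.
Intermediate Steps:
-33869 - (-4204 - 3049)/(14016 + 170*(-5)) = -33869 - (-7253)/(14016 - 850) = -33869 - (-7253)/13166 = -33869 - 1*(-7253/13166) = -33869 + 7253/13166 = -445912001/13166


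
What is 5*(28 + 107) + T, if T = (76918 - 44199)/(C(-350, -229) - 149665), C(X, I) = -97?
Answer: 101056631/149762 ≈ 674.78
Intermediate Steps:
T = -32719/149762 (T = (76918 - 44199)/(-97 - 149665) = 32719/(-149762) = 32719*(-1/149762) = -32719/149762 ≈ -0.21847)
5*(28 + 107) + T = 5*(28 + 107) - 32719/149762 = 5*135 - 32719/149762 = 675 - 32719/149762 = 101056631/149762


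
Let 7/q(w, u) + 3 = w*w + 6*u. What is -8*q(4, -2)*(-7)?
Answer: 392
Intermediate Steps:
q(w, u) = 7/(-3 + w**2 + 6*u) (q(w, u) = 7/(-3 + (w*w + 6*u)) = 7/(-3 + (w**2 + 6*u)) = 7/(-3 + w**2 + 6*u))
-8*q(4, -2)*(-7) = -56/(-3 + 4**2 + 6*(-2))*(-7) = -56/(-3 + 16 - 12)*(-7) = -56/1*(-7) = -56*(-7) = 392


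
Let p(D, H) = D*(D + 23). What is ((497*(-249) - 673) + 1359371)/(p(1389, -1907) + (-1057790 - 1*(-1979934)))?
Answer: 1234945/2883412 ≈ 0.42829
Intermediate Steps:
p(D, H) = D*(23 + D)
((497*(-249) - 673) + 1359371)/(p(1389, -1907) + (-1057790 - 1*(-1979934))) = ((497*(-249) - 673) + 1359371)/(1389*(23 + 1389) + (-1057790 - 1*(-1979934))) = ((-123753 - 673) + 1359371)/(1389*1412 + (-1057790 + 1979934)) = (-124426 + 1359371)/(1961268 + 922144) = 1234945/2883412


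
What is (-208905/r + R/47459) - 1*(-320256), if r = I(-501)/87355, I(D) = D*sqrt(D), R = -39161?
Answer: 15198990343/47459 - 6082965425*I*sqrt(501)/83667 ≈ 3.2026e+5 - 1.6273e+6*I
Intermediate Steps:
I(D) = D**(3/2)
r = -501*I*sqrt(501)/87355 (r = (-501)**(3/2)/87355 = -501*I*sqrt(501)*(1/87355) = -501*I*sqrt(501)/87355 ≈ -0.12837*I)
(-208905/r + R/47459) - 1*(-320256) = (-208905*87355*I*sqrt(501)/251001 - 39161/47459) - 1*(-320256) = (-6082965425*I*sqrt(501)/83667 - 39161*1/47459) + 320256 = (-6082965425*I*sqrt(501)/83667 - 39161/47459) + 320256 = (-39161/47459 - 6082965425*I*sqrt(501)/83667) + 320256 = 15198990343/47459 - 6082965425*I*sqrt(501)/83667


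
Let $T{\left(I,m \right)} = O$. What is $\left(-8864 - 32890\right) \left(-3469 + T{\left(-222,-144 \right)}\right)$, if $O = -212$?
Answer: $153696474$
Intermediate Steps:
$T{\left(I,m \right)} = -212$
$\left(-8864 - 32890\right) \left(-3469 + T{\left(-222,-144 \right)}\right) = \left(-8864 - 32890\right) \left(-3469 - 212\right) = \left(-41754\right) \left(-3681\right) = 153696474$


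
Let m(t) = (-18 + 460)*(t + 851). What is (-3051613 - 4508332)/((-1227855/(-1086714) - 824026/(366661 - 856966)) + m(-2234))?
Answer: 149188880798861950/12063137349535403 ≈ 12.367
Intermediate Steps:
m(t) = 376142 + 442*t (m(t) = 442*(851 + t) = 376142 + 442*t)
(-3051613 - 4508332)/((-1227855/(-1086714) - 824026/(366661 - 856966)) + m(-2234)) = (-3051613 - 4508332)/((-1227855/(-1086714) - 824026/(366661 - 856966)) + (376142 + 442*(-2234))) = -7559945/((-1227855*(-1/1086714) - 824026/(-490305)) + (376142 - 987428)) = -7559945/((409285/362238 - 824026*(-1/490305)) - 611286) = -7559945/((409285/362238 + 824026/490305) - 611286) = -7559945/(55463112457/19734122510 - 611286) = -7559945/(-12063137349535403/19734122510) = -7559945*(-19734122510/12063137349535403) = 149188880798861950/12063137349535403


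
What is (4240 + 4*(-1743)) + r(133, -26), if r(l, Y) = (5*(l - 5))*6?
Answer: 1108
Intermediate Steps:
r(l, Y) = -150 + 30*l (r(l, Y) = (5*(-5 + l))*6 = (-25 + 5*l)*6 = -150 + 30*l)
(4240 + 4*(-1743)) + r(133, -26) = (4240 + 4*(-1743)) + (-150 + 30*133) = (4240 - 6972) + (-150 + 3990) = -2732 + 3840 = 1108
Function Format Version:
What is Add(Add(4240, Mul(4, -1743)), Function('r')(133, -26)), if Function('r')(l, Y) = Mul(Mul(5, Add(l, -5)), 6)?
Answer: 1108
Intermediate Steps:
Function('r')(l, Y) = Add(-150, Mul(30, l)) (Function('r')(l, Y) = Mul(Mul(5, Add(-5, l)), 6) = Mul(Add(-25, Mul(5, l)), 6) = Add(-150, Mul(30, l)))
Add(Add(4240, Mul(4, -1743)), Function('r')(133, -26)) = Add(Add(4240, Mul(4, -1743)), Add(-150, Mul(30, 133))) = Add(Add(4240, -6972), Add(-150, 3990)) = Add(-2732, 3840) = 1108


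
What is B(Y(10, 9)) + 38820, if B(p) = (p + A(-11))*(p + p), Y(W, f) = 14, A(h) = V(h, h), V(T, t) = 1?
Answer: 39240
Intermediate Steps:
A(h) = 1
B(p) = 2*p*(1 + p) (B(p) = (p + 1)*(p + p) = (1 + p)*(2*p) = 2*p*(1 + p))
B(Y(10, 9)) + 38820 = 2*14*(1 + 14) + 38820 = 2*14*15 + 38820 = 420 + 38820 = 39240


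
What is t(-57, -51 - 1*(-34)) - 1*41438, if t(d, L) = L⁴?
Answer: 42083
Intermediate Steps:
t(-57, -51 - 1*(-34)) - 1*41438 = (-51 - 1*(-34))⁴ - 1*41438 = (-51 + 34)⁴ - 41438 = (-17)⁴ - 41438 = 83521 - 41438 = 42083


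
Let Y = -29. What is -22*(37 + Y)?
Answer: -176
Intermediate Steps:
-22*(37 + Y) = -22*(37 - 29) = -22*8 = -176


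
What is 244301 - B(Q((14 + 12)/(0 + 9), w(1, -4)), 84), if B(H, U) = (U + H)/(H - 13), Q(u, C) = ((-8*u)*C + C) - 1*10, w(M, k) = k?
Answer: 143891827/589 ≈ 2.4430e+5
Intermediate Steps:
Q(u, C) = -10 + C - 8*C*u (Q(u, C) = (-8*C*u + C) - 10 = (C - 8*C*u) - 10 = -10 + C - 8*C*u)
B(H, U) = (H + U)/(-13 + H)
244301 - B(Q((14 + 12)/(0 + 9), w(1, -4)), 84) = 244301 - ((-10 - 4 - 8*(-4)*(14 + 12)/(0 + 9)) + 84)/(-13 + (-10 - 4 - 8*(-4)*(14 + 12)/(0 + 9))) = 244301 - ((-10 - 4 - 8*(-4)*26/9) + 84)/(-13 + (-10 - 4 - 8*(-4)*26/9)) = 244301 - ((-10 - 4 + 832/9) + 84)/(-13 + (-10 - 4 + 832/9)) = 244301 - (706/9 + 84)/(-13 + 706/9) = 244301 - 1462/(589/9*9) = 244301 - 9*1462/(589*9) = 244301 - 1*1462/589 = 244301 - 1462/589 = 143891827/589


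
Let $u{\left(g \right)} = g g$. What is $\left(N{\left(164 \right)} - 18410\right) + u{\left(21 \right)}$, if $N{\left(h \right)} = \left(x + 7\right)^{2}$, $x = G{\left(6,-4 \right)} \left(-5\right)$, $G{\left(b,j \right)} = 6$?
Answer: $-17440$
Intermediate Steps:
$u{\left(g \right)} = g^{2}$
$x = -30$ ($x = 6 \left(-5\right) = -30$)
$N{\left(h \right)} = 529$ ($N{\left(h \right)} = \left(-30 + 7\right)^{2} = \left(-23\right)^{2} = 529$)
$\left(N{\left(164 \right)} - 18410\right) + u{\left(21 \right)} = \left(529 - 18410\right) + 21^{2} = -17881 + 441 = -17440$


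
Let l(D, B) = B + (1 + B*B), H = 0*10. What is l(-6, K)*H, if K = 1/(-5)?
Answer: 0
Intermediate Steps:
K = -⅕ ≈ -0.20000
H = 0
l(D, B) = 1 + B + B² (l(D, B) = B + (1 + B²) = 1 + B + B²)
l(-6, K)*H = (1 - ⅕ + (-⅕)²)*0 = (1 - ⅕ + 1/25)*0 = (21/25)*0 = 0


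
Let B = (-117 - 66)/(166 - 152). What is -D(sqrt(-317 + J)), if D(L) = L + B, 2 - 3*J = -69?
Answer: 183/14 - 4*I*sqrt(165)/3 ≈ 13.071 - 17.127*I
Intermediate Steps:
J = 71/3 (J = 2/3 - 1/3*(-69) = 2/3 + 23 = 71/3 ≈ 23.667)
B = -183/14 ≈ -13.071
D(L) = -183/14 + L (D(L) = L - 183/14 = -183/14 + L)
-D(sqrt(-317 + J)) = -(-183/14 + sqrt(-317 + 71/3)) = -(-183/14 + sqrt(-880/3)) = -(-183/14 + 4*I*sqrt(165)/3) = 183/14 - 4*I*sqrt(165)/3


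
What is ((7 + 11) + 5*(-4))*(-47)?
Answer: 94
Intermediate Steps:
((7 + 11) + 5*(-4))*(-47) = (18 - 20)*(-47) = -2*(-47) = 94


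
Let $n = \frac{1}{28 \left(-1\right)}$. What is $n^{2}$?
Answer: $\frac{1}{784} \approx 0.0012755$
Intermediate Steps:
$n = - \frac{1}{28}$ ($n = \frac{1}{-28} = - \frac{1}{28} \approx -0.035714$)
$n^{2} = \left(- \frac{1}{28}\right)^{2} = \frac{1}{784}$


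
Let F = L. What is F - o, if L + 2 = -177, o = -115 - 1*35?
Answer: -29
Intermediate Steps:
o = -150 (o = -115 - 35 = -150)
L = -179 (L = -2 - 177 = -179)
F = -179
F - o = -179 - 1*(-150) = -179 + 150 = -29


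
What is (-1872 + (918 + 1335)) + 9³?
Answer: 1110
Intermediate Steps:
(-1872 + (918 + 1335)) + 9³ = (-1872 + 2253) + 729 = 381 + 729 = 1110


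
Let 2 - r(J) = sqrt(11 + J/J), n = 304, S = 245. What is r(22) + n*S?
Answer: 74482 - 2*sqrt(3) ≈ 74479.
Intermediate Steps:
r(J) = 2 - 2*sqrt(3) (r(J) = 2 - sqrt(11 + J/J) = 2 - sqrt(11 + 1) = 2 - sqrt(12) = 2 - 2*sqrt(3))
r(22) + n*S = (2 - 2*sqrt(3)) + 304*245 = (2 - 2*sqrt(3)) + 74480 = 74482 - 2*sqrt(3)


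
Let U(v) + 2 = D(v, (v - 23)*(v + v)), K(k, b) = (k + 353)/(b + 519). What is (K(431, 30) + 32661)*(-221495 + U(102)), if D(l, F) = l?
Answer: -3969982743835/549 ≈ -7.2313e+9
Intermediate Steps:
K(k, b) = (353 + k)/(519 + b)
U(v) = -2 + v
(K(431, 30) + 32661)*(-221495 + U(102)) = ((353 + 431)/(519 + 30) + 32661)*(-221495 + (-2 + 102)) = (784/549 + 32661)*(-221495 + 100) = ((1/549)*784 + 32661)*(-221395) = (784/549 + 32661)*(-221395) = (17931673/549)*(-221395) = -3969982743835/549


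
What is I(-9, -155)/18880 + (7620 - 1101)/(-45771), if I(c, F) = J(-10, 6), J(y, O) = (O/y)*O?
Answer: -102702913/720130400 ≈ -0.14262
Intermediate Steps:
J(y, O) = O²/y
I(c, F) = -18/5 (I(c, F) = 6²/(-10) = 36*(-⅒) = -18/5)
I(-9, -155)/18880 + (7620 - 1101)/(-45771) = -18/5/18880 + (7620 - 1101)/(-45771) = -18/5*1/18880 + 6519*(-1/45771) = -9/47200 - 2173/15257 = -102702913/720130400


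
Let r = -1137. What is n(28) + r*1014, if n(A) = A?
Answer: -1152890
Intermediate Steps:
n(28) + r*1014 = 28 - 1137*1014 = 28 - 1152918 = -1152890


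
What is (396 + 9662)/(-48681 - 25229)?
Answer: -5029/36955 ≈ -0.13608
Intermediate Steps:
(396 + 9662)/(-48681 - 25229) = 10058/(-73910) = 10058*(-1/73910) = -5029/36955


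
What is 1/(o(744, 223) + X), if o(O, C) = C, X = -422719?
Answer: -1/422496 ≈ -2.3669e-6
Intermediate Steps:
1/(o(744, 223) + X) = 1/(223 - 422719) = 1/(-422496) = -1/422496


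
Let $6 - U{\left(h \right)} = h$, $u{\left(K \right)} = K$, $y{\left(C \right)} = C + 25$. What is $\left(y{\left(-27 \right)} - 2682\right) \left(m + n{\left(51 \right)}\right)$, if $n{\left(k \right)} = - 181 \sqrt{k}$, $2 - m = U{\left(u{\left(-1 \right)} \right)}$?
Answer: $13420 + 485804 \sqrt{51} \approx 3.4828 \cdot 10^{6}$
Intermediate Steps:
$y{\left(C \right)} = 25 + C$
$U{\left(h \right)} = 6 - h$
$m = -5$ ($m = 2 - \left(6 - -1\right) = 2 - \left(6 + 1\right) = 2 - 7 = -5$)
$\left(y{\left(-27 \right)} - 2682\right) \left(m + n{\left(51 \right)}\right) = \left(\left(25 - 27\right) - 2682\right) \left(-5 - 181 \sqrt{51}\right) = \left(-2 - 2682\right) \left(-5 - 181 \sqrt{51}\right) = - 2684 \left(-5 - 181 \sqrt{51}\right) = 13420 + 485804 \sqrt{51}$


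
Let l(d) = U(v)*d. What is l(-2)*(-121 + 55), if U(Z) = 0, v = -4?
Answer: 0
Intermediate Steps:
l(d) = 0 (l(d) = 0*d = 0)
l(-2)*(-121 + 55) = 0*(-121 + 55) = 0*(-66) = 0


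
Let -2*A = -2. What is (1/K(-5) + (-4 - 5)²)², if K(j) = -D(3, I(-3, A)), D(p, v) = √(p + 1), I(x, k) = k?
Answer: 25921/4 ≈ 6480.3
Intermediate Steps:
A = 1 (A = -½*(-2) = 1)
D(p, v) = √(1 + p)
K(j) = -2 (K(j) = -√(1 + 3) = -√4 = -1*2 = -2)
(1/K(-5) + (-4 - 5)²)² = (1/(-2) + (-4 - 5)²)² = (-½ + (-9)²)² = (-½ + 81)² = (161/2)² = 25921/4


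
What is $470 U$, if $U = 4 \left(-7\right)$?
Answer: $-13160$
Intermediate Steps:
$U = -28$
$470 U = 470 \left(-28\right) = -13160$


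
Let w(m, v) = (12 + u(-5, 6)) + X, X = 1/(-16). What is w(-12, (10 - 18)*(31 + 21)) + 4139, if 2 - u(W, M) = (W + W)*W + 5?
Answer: 65567/16 ≈ 4097.9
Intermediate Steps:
u(W, M) = -3 - 2*W² (u(W, M) = 2 - ((W + W)*W + 5) = 2 - ((2*W)*W + 5) = 2 - (2*W² + 5) = 2 - (5 + 2*W²) = 2 + (-5 - 2*W²) = -3 - 2*W²)
X = -1/16 (X = 1*(-1/16) = -1/16 ≈ -0.062500)
w(m, v) = -657/16 (w(m, v) = (12 + (-3 - 2*(-5)²)) - 1/16 = (12 + (-3 - 2*25)) - 1/16 = (12 + (-3 - 50)) - 1/16 = (12 - 53) - 1/16 = -41 - 1/16 = -657/16)
w(-12, (10 - 18)*(31 + 21)) + 4139 = -657/16 + 4139 = 65567/16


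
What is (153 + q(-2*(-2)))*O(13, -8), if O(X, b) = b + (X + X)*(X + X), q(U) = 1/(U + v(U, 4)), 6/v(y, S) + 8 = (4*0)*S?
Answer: 1331324/13 ≈ 1.0241e+5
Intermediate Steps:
v(y, S) = -3/4 (v(y, S) = 6/(-8 + (4*0)*S) = 6/(-8 + 0*S) = 6/(-8 + 0) = 6/(-8) = 6*(-1/8) = -3/4)
q(U) = 1/(-3/4 + U) (q(U) = 1/(U - 3/4) = 1/(-3/4 + U))
O(X, b) = b + 4*X**2 (O(X, b) = b + (2*X)*(2*X) = b + 4*X**2)
(153 + q(-2*(-2)))*O(13, -8) = (153 + 4/(-3 + 4*(-2*(-2))))*(-8 + 4*13**2) = (153 + 4/(-3 + 4*4))*(-8 + 4*169) = (153 + 4/(-3 + 16))*(-8 + 676) = (153 + 4/13)*668 = (1993/13)*668 = 1331324/13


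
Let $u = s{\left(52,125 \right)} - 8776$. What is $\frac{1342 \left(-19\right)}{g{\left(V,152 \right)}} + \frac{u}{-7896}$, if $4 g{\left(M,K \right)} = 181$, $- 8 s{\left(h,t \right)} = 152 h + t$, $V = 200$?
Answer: $- \frac{2142823253}{3811136} \approx -562.25$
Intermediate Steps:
$s{\left(h,t \right)} = - 19 h - \frac{t}{8}$ ($s{\left(h,t \right)} = - \frac{152 h + t}{8} = - \frac{t + 152 h}{8} = - 19 h - \frac{t}{8}$)
$g{\left(M,K \right)} = \frac{181}{4}$ ($g{\left(M,K \right)} = \frac{1}{4} \cdot 181 = \frac{181}{4}$)
$u = - \frac{78237}{8}$ ($u = \left(\left(-19\right) 52 - \frac{125}{8}\right) - 8776 = \left(-988 - \frac{125}{8}\right) - 8776 = - \frac{8029}{8} - 8776 = - \frac{78237}{8} \approx -9779.6$)
$\frac{1342 \left(-19\right)}{g{\left(V,152 \right)}} + \frac{u}{-7896} = \frac{1342 \left(-19\right)}{\frac{181}{4}} - \frac{78237}{8 \left(-7896\right)} = \left(-25498\right) \frac{4}{181} - - \frac{26079}{21056} = - \frac{101992}{181} + \frac{26079}{21056} = - \frac{2142823253}{3811136}$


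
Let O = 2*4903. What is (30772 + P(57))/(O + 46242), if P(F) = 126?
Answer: 15449/28024 ≈ 0.55128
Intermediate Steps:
O = 9806
(30772 + P(57))/(O + 46242) = (30772 + 126)/(9806 + 46242) = 30898/56048 = 30898*(1/56048) = 15449/28024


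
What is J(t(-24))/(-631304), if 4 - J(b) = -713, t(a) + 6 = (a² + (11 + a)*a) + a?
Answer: -717/631304 ≈ -0.0011357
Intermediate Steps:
t(a) = -6 + a + a² + a*(11 + a) (t(a) = -6 + ((a² + (11 + a)*a) + a) = -6 + ((a² + a*(11 + a)) + a) = -6 + (a + a² + a*(11 + a)) = -6 + a + a² + a*(11 + a))
J(b) = 717 (J(b) = 4 - 1*(-713) = 4 + 713 = 717)
J(t(-24))/(-631304) = 717/(-631304) = 717*(-1/631304) = -717/631304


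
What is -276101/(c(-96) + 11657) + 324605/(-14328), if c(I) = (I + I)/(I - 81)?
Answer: -65239230841/1407883608 ≈ -46.339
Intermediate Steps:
c(I) = 2*I/(-81 + I) (c(I) = (2*I)/(-81 + I) = 2*I/(-81 + I))
-276101/(c(-96) + 11657) + 324605/(-14328) = -276101/(2*(-96)/(-81 - 96) + 11657) + 324605/(-14328) = -276101/(2*(-96)/(-177) + 11657) + 324605*(-1/14328) = -276101/(2*(-96)*(-1/177) + 11657) - 324605/14328 = -276101/(64/59 + 11657) - 324605/14328 = -276101/687827/59 - 324605/14328 = -276101*59/687827 - 324605/14328 = -2327137/98261 - 324605/14328 = -65239230841/1407883608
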